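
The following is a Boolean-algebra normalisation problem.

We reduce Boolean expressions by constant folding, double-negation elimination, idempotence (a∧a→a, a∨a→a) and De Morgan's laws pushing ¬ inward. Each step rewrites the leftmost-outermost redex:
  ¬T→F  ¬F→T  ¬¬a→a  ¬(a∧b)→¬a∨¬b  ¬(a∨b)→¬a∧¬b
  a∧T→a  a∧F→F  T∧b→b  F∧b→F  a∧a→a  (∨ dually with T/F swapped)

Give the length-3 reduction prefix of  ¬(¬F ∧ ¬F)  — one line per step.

Answer: after 3 steps: F

Derivation:
  start: ¬(¬F ∧ ¬F)
  →1  ¬¬F ∨ ¬¬F
  →2  ¬¬F
  →3  F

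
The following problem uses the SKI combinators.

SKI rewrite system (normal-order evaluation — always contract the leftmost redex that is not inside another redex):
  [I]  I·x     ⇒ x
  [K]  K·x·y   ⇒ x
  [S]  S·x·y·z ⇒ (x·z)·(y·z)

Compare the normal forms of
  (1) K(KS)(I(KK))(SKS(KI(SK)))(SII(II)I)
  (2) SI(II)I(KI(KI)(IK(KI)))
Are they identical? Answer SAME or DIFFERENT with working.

Term A:
  start: K(KS)(I(KK))(SKS(KI(SK)))(SII(II)I)
  [1] KS(SKS(KI(SK)))(SII(II)I)
  [2] S(SII(II)I)
  [3] S(I(II)(I(II))I)
  [4] S(II(I(II))I)
  [5] S(I(I(II))I)
  [6] S(I(II)I)
  [7] S(III)
  [8] S(II)
  [9] SI

Term B:
  start: SI(II)I(KI(KI)(IK(KI)))
  [1] II(III)(KI(KI)(IK(KI)))
  [2] I(III)(KI(KI)(IK(KI)))
  [3] III(KI(KI)(IK(KI)))
  [4] II(KI(KI)(IK(KI)))
  [5] I(KI(KI)(IK(KI)))
  [6] KI(KI)(IK(KI))
  [7] I(IK(KI))
  [8] IK(KI)
  [9] K(KI)

Answer: DIFFERENT — A ⇓ SI, B ⇓ K(KI)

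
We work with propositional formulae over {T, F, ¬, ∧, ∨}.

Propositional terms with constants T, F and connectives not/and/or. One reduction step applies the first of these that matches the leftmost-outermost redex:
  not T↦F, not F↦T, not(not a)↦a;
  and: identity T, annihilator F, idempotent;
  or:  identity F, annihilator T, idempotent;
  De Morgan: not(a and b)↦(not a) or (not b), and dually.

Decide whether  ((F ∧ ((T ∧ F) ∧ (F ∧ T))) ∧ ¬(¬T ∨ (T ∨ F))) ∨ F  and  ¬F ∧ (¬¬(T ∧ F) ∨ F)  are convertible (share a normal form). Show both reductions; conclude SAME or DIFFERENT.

Term A:
  start: ((F ∧ ((T ∧ F) ∧ (F ∧ T))) ∧ ¬(¬T ∨ (T ∨ F))) ∨ F
  [1] (F ∧ ((T ∧ F) ∧ (F ∧ T))) ∧ ¬(¬T ∨ (T ∨ F))
  [2] F ∧ ¬(¬T ∨ (T ∨ F))
  [3] F

Term B:
  start: ¬F ∧ (¬¬(T ∧ F) ∨ F)
  [1] T ∧ (¬¬(T ∧ F) ∨ F)
  [2] ¬¬(T ∧ F) ∨ F
  [3] ¬¬(T ∧ F)
  [4] T ∧ F
  [5] F

Answer: SAME — A ⇓ F, B ⇓ F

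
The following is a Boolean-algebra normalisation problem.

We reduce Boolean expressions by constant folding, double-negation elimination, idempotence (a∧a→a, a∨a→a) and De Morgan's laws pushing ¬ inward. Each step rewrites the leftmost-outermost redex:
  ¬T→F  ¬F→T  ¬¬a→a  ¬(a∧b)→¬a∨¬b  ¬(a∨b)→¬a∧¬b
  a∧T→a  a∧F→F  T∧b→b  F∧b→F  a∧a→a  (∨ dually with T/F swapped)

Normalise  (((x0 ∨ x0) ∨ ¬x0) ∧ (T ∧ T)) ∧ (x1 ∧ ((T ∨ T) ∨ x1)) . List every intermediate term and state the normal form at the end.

Answer: normal form = (x0 ∨ ¬x0) ∧ x1  (in 6 steps)

Reduction:
  start: (((x0 ∨ x0) ∨ ¬x0) ∧ (T ∧ T)) ∧ (x1 ∧ ((T ∨ T) ∨ x1))
  step 1: ((x0 ∨ ¬x0) ∧ (T ∧ T)) ∧ (x1 ∧ ((T ∨ T) ∨ x1))
  step 2: ((x0 ∨ ¬x0) ∧ T) ∧ (x1 ∧ ((T ∨ T) ∨ x1))
  step 3: (x0 ∨ ¬x0) ∧ (x1 ∧ ((T ∨ T) ∨ x1))
  step 4: (x0 ∨ ¬x0) ∧ (x1 ∧ (T ∨ x1))
  step 5: (x0 ∨ ¬x0) ∧ (x1 ∧ T)
  step 6: (x0 ∨ ¬x0) ∧ x1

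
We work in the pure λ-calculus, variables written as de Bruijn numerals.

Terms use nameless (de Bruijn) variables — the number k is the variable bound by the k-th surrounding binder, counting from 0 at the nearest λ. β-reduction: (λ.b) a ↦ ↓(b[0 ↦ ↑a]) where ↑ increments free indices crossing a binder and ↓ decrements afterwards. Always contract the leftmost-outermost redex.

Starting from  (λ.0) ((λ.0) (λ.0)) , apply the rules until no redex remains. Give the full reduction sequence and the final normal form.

  start: (λ.0) ((λ.0) (λ.0))
  [1] (λ.0) (λ.0)
  [2] λ.0

Answer: normal form = λ.0  (in 2 steps)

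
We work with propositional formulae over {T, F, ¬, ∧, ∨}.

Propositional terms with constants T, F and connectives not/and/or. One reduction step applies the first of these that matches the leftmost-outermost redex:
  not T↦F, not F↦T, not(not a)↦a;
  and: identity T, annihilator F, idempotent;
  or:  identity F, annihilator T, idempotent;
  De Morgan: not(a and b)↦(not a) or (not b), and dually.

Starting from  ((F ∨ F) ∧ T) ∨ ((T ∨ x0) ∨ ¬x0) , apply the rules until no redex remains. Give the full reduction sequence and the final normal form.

Answer: normal form = T  (in 5 steps)

Derivation:
  start: ((F ∨ F) ∧ T) ∨ ((T ∨ x0) ∨ ¬x0)
  [1] (F ∨ F) ∨ ((T ∨ x0) ∨ ¬x0)
  [2] F ∨ ((T ∨ x0) ∨ ¬x0)
  [3] (T ∨ x0) ∨ ¬x0
  [4] T ∨ ¬x0
  [5] T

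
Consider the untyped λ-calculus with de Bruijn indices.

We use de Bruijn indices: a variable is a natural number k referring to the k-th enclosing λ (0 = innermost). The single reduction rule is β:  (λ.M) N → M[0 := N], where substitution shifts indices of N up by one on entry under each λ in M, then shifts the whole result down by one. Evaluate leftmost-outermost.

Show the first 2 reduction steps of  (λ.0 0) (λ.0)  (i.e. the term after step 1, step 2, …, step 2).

  start: (λ.0 0) (λ.0)
  →1  (λ.0) (λ.0)
  →2  λ.0

Answer: after 2 steps: λ.0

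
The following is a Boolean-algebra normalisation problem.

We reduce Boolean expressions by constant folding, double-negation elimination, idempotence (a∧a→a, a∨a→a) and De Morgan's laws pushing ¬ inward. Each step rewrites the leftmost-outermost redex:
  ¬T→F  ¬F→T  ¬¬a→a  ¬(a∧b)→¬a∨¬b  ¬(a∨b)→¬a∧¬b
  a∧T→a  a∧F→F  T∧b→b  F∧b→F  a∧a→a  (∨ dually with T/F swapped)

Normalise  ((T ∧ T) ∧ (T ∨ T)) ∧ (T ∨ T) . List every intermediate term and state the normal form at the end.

  start: ((T ∧ T) ∧ (T ∨ T)) ∧ (T ∨ T)
  →1  (T ∧ (T ∨ T)) ∧ (T ∨ T)
  →2  (T ∨ T) ∧ (T ∨ T)
  →3  T ∨ T
  →4  T

Answer: normal form = T  (in 4 steps)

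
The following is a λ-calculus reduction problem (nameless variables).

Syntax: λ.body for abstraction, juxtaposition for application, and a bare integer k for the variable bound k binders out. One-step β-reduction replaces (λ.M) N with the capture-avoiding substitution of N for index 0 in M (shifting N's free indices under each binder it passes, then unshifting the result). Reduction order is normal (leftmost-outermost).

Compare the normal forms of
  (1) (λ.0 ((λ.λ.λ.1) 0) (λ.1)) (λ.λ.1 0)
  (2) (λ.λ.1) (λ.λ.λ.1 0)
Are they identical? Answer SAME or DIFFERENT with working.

Answer: SAME — A ⇓ λ.λ.λ.λ.1 0, B ⇓ λ.λ.λ.λ.1 0

Reduction:
Term A:
  start: (λ.0 ((λ.λ.λ.1) 0) (λ.1)) (λ.λ.1 0)
  [1] (λ.λ.1 0) ((λ.λ.λ.1) (λ.λ.1 0)) (λ.λ.λ.1 0)
  [2] (λ.(λ.λ.λ.1) (λ.λ.1 0) 0) (λ.λ.λ.1 0)
  [3] (λ.λ.λ.1) (λ.λ.1 0) (λ.λ.λ.1 0)
  [4] (λ.λ.1) (λ.λ.λ.1 0)
  [5] λ.λ.λ.λ.1 0

Term B:
  start: (λ.λ.1) (λ.λ.λ.1 0)
  [1] λ.λ.λ.λ.1 0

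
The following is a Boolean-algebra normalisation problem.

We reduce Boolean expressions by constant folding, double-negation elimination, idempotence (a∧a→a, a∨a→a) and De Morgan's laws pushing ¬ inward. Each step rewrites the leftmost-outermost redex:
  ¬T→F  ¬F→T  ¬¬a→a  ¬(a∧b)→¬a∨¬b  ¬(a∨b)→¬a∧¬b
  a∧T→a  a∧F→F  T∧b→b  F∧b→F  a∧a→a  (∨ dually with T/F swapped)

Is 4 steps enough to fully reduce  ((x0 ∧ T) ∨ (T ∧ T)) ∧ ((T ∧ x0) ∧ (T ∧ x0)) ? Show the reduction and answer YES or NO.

  start: ((x0 ∧ T) ∨ (T ∧ T)) ∧ ((T ∧ x0) ∧ (T ∧ x0))
  →1  (x0 ∨ (T ∧ T)) ∧ ((T ∧ x0) ∧ (T ∧ x0))
  →2  (x0 ∨ T) ∧ ((T ∧ x0) ∧ (T ∧ x0))
  →3  T ∧ ((T ∧ x0) ∧ (T ∧ x0))
  →4  (T ∧ x0) ∧ (T ∧ x0)

Answer: NO — after 4 steps the term is (T ∧ x0) ∧ (T ∧ x0), not yet normal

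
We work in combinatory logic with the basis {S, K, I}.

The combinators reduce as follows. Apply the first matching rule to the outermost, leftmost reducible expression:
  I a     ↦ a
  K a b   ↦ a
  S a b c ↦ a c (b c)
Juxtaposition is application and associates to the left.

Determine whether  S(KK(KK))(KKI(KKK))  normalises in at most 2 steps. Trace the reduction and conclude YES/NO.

Answer: NO — after 2 steps the term is SK(K(KKK)), not yet normal

Derivation:
  start: S(KK(KK))(KKI(KKK))
  →1  SK(KKI(KKK))
  →2  SK(K(KKK))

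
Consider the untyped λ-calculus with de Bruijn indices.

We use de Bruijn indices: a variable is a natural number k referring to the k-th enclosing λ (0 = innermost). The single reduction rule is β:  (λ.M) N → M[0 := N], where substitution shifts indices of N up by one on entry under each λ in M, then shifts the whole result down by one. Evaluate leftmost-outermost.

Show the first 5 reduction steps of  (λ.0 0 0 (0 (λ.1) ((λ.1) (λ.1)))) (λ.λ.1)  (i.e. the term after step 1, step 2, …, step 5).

Answer: after 5 steps: λ.(λ.λ.λ.λ.1) ((λ.λ.λ.1) (λ.λ.λ.1))

Derivation:
  start: (λ.0 0 0 (0 (λ.1) ((λ.1) (λ.1)))) (λ.λ.1)
  →1  (λ.λ.1) (λ.λ.1) (λ.λ.1) ((λ.λ.1) (λ.λ.λ.1) ((λ.λ.λ.1) (λ.λ.λ.1)))
  →2  (λ.λ.λ.1) (λ.λ.1) ((λ.λ.1) (λ.λ.λ.1) ((λ.λ.λ.1) (λ.λ.λ.1)))
  →3  (λ.λ.1) ((λ.λ.1) (λ.λ.λ.1) ((λ.λ.λ.1) (λ.λ.λ.1)))
  →4  λ.(λ.λ.1) (λ.λ.λ.1) ((λ.λ.λ.1) (λ.λ.λ.1))
  →5  λ.(λ.λ.λ.λ.1) ((λ.λ.λ.1) (λ.λ.λ.1))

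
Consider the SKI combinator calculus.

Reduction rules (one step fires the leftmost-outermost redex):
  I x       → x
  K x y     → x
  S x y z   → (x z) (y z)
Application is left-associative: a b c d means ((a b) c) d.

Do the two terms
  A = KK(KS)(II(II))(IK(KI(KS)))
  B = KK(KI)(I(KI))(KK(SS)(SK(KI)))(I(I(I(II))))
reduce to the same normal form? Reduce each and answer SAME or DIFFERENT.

Answer: SAME — A ⇓ I, B ⇓ I

Working:
Term A:
  start: KK(KS)(II(II))(IK(KI(KS)))
  step 1: K(II(II))(IK(KI(KS)))
  step 2: II(II)
  step 3: I(II)
  step 4: II
  step 5: I

Term B:
  start: KK(KI)(I(KI))(KK(SS)(SK(KI)))(I(I(I(II))))
  step 1: K(I(KI))(KK(SS)(SK(KI)))(I(I(I(II))))
  step 2: I(KI)(I(I(I(II))))
  step 3: KI(I(I(I(II))))
  step 4: I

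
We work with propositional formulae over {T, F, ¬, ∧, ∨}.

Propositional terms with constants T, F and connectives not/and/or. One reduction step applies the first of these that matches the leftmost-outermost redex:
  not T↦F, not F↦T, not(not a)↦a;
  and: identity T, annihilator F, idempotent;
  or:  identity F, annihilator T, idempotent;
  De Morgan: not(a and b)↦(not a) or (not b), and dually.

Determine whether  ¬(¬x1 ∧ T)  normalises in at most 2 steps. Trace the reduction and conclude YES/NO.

Answer: NO — after 2 steps the term is x1 ∨ ¬T, not yet normal

Working:
  start: ¬(¬x1 ∧ T)
  step 1: ¬¬x1 ∨ ¬T
  step 2: x1 ∨ ¬T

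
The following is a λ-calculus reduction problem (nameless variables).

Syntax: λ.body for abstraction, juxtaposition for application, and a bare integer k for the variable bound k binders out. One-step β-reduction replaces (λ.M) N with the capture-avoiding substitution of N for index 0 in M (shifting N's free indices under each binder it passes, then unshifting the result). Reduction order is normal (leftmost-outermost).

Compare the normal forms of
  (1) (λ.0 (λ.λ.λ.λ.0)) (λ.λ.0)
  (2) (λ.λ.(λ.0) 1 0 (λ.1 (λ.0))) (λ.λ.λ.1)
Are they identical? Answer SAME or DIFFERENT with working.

Answer: DIFFERENT — A ⇓ λ.0, B ⇓ λ.λ.λ.2 (λ.0)

Derivation:
Term A:
  start: (λ.0 (λ.λ.λ.λ.0)) (λ.λ.0)
  →1  (λ.λ.0) (λ.λ.λ.λ.0)
  →2  λ.0

Term B:
  start: (λ.λ.(λ.0) 1 0 (λ.1 (λ.0))) (λ.λ.λ.1)
  →1  λ.(λ.0) (λ.λ.λ.1) 0 (λ.1 (λ.0))
  →2  λ.(λ.λ.λ.1) 0 (λ.1 (λ.0))
  →3  λ.(λ.λ.1) (λ.1 (λ.0))
  →4  λ.λ.λ.2 (λ.0)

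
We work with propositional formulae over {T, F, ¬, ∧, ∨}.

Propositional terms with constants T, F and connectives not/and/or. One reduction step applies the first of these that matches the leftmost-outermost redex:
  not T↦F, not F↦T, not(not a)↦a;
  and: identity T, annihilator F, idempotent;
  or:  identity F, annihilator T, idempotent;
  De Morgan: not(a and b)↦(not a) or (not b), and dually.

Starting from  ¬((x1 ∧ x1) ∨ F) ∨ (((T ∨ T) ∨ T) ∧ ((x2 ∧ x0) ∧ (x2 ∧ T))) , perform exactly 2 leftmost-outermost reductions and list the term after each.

Answer: after 2 steps: ((¬x1 ∨ ¬x1) ∧ ¬F) ∨ (((T ∨ T) ∨ T) ∧ ((x2 ∧ x0) ∧ (x2 ∧ T)))

Derivation:
  start: ¬((x1 ∧ x1) ∨ F) ∨ (((T ∨ T) ∨ T) ∧ ((x2 ∧ x0) ∧ (x2 ∧ T)))
  →1  (¬(x1 ∧ x1) ∧ ¬F) ∨ (((T ∨ T) ∨ T) ∧ ((x2 ∧ x0) ∧ (x2 ∧ T)))
  →2  ((¬x1 ∨ ¬x1) ∧ ¬F) ∨ (((T ∨ T) ∨ T) ∧ ((x2 ∧ x0) ∧ (x2 ∧ T)))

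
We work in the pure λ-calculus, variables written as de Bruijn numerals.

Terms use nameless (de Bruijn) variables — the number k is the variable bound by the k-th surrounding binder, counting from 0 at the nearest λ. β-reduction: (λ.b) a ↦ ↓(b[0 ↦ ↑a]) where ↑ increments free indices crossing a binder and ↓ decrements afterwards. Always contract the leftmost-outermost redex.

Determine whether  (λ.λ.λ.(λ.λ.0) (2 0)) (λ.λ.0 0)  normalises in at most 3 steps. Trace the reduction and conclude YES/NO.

  start: (λ.λ.λ.(λ.λ.0) (2 0)) (λ.λ.0 0)
  [1] λ.λ.(λ.λ.0) ((λ.λ.0 0) 0)
  [2] λ.λ.λ.0

Answer: YES — reaches normal form λ.λ.λ.0 in 2 ≤ 3 steps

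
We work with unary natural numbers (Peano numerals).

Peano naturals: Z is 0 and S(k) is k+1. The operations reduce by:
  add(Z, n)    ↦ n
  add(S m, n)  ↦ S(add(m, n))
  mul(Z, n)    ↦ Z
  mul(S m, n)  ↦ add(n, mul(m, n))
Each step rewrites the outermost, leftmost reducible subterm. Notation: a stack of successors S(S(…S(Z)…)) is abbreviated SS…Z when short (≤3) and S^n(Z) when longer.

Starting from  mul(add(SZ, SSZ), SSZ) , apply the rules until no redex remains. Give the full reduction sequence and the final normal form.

  start: mul(add(SZ, SSZ), SSZ)
  →1  mul(S(add(Z, SSZ)), SSZ)
  →2  add(SSZ, mul(add(Z, SSZ), SSZ))
  →3  S(add(SZ, mul(add(Z, SSZ), SSZ)))
  →4  S(S(add(Z, mul(add(Z, SSZ), SSZ))))
  →5  S(S(mul(add(Z, SSZ), SSZ)))
  →6  S(S(mul(SSZ, SSZ)))
  →7  S(S(add(SSZ, mul(SZ, SSZ))))
  →8  S(S(S(add(SZ, mul(SZ, SSZ)))))
  →9  S(S(S(S(add(Z, mul(SZ, SSZ))))))
  →10  S(S(S(S(mul(SZ, SSZ)))))
  →11  S(S(S(S(add(SSZ, mul(Z, SSZ))))))
  →12  S(S(S(S(S(add(SZ, mul(Z, SSZ)))))))
  →13  S(S(S(S(S(S(add(Z, mul(Z, SSZ))))))))
  →14  S(S(S(S(S(S(mul(Z, SSZ)))))))
  →15  S^6(Z)

Answer: normal form = S^6(Z)  (in 15 steps)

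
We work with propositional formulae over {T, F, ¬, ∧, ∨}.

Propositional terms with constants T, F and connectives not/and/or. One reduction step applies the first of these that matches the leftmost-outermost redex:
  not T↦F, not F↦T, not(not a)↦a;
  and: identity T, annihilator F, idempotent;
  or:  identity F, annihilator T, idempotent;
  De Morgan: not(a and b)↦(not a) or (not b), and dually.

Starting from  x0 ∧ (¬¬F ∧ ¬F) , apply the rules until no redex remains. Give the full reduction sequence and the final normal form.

Answer: normal form = F  (in 3 steps)

Derivation:
  start: x0 ∧ (¬¬F ∧ ¬F)
  [1] x0 ∧ (F ∧ ¬F)
  [2] x0 ∧ F
  [3] F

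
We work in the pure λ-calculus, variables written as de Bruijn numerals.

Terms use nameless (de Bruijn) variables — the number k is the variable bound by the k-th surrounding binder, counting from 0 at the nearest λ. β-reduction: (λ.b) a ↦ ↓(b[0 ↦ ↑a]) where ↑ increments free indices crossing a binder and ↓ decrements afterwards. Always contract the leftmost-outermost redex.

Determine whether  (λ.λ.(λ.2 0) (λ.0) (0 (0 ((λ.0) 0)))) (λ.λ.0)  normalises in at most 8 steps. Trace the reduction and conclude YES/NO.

  start: (λ.λ.(λ.2 0) (λ.0) (0 (0 ((λ.0) 0)))) (λ.λ.0)
  →1  λ.(λ.(λ.λ.0) 0) (λ.0) (0 (0 ((λ.0) 0)))
  →2  λ.(λ.λ.0) (λ.0) (0 (0 ((λ.0) 0)))
  →3  λ.(λ.0) (0 (0 ((λ.0) 0)))
  →4  λ.0 (0 ((λ.0) 0))
  →5  λ.0 (0 0)

Answer: YES — reaches normal form λ.0 (0 0) in 5 ≤ 8 steps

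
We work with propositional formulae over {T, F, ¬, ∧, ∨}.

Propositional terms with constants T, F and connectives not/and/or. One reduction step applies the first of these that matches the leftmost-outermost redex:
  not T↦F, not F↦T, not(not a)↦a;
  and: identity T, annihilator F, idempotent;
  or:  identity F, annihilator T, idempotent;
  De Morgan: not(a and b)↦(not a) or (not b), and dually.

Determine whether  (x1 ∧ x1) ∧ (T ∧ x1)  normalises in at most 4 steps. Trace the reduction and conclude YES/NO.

  start: (x1 ∧ x1) ∧ (T ∧ x1)
  [1] x1 ∧ (T ∧ x1)
  [2] x1 ∧ x1
  [3] x1

Answer: YES — reaches normal form x1 in 3 ≤ 4 steps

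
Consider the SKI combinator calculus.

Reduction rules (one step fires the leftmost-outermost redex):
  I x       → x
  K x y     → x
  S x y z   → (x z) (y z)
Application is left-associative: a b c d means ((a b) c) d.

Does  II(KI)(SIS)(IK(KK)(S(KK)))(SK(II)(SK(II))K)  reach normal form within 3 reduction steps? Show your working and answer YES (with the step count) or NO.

Answer: NO — after 3 steps the term is I(IK(KK)(S(KK)))(SK(II)(SK(II))K), not yet normal

Derivation:
  start: II(KI)(SIS)(IK(KK)(S(KK)))(SK(II)(SK(II))K)
  →1  I(KI)(SIS)(IK(KK)(S(KK)))(SK(II)(SK(II))K)
  →2  KI(SIS)(IK(KK)(S(KK)))(SK(II)(SK(II))K)
  →3  I(IK(KK)(S(KK)))(SK(II)(SK(II))K)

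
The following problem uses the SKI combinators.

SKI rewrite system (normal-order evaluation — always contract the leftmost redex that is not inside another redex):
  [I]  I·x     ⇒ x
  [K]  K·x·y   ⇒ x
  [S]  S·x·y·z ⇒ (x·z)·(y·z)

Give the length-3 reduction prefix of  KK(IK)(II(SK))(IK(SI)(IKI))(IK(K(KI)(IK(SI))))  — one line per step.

Answer: after 3 steps: I(SK)(IK(K(KI)(IK(SI))))

Derivation:
  start: KK(IK)(II(SK))(IK(SI)(IKI))(IK(K(KI)(IK(SI))))
  [1] K(II(SK))(IK(SI)(IKI))(IK(K(KI)(IK(SI))))
  [2] II(SK)(IK(K(KI)(IK(SI))))
  [3] I(SK)(IK(K(KI)(IK(SI))))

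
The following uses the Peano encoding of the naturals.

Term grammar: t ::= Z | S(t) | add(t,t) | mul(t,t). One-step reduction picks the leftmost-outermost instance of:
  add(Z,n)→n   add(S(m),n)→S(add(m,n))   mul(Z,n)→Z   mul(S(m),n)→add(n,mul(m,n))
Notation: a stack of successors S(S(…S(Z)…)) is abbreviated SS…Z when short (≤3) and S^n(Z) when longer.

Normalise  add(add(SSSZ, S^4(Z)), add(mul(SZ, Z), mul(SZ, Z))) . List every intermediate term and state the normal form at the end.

Answer: normal form = S^7(Z)  (in 19 steps)

Reduction:
  start: add(add(SSSZ, S^4(Z)), add(mul(SZ, Z), mul(SZ, Z)))
  step 1: add(S(add(SSZ, S^4(Z))), add(mul(SZ, Z), mul(SZ, Z)))
  step 2: S(add(add(SSZ, S^4(Z)), add(mul(SZ, Z), mul(SZ, Z))))
  step 3: S(add(S(add(SZ, S^4(Z))), add(mul(SZ, Z), mul(SZ, Z))))
  step 4: S(S(add(add(SZ, S^4(Z)), add(mul(SZ, Z), mul(SZ, Z)))))
  step 5: S(S(add(S(add(Z, S^4(Z))), add(mul(SZ, Z), mul(SZ, Z)))))
  step 6: S(S(S(add(add(Z, S^4(Z)), add(mul(SZ, Z), mul(SZ, Z))))))
  step 7: S(S(S(add(S^4(Z), add(mul(SZ, Z), mul(SZ, Z))))))
  step 8: S(S(S(S(add(SSSZ, add(mul(SZ, Z), mul(SZ, Z)))))))
  step 9: S(S(S(S(S(add(SSZ, add(mul(SZ, Z), mul(SZ, Z))))))))
  step 10: S(S(S(S(S(S(add(SZ, add(mul(SZ, Z), mul(SZ, Z)))))))))
  step 11: S(S(S(S(S(S(S(add(Z, add(mul(SZ, Z), mul(SZ, Z))))))))))
  step 12: S(S(S(S(S(S(S(add(mul(SZ, Z), mul(SZ, Z)))))))))
  step 13: S(S(S(S(S(S(S(add(add(Z, mul(Z, Z)), mul(SZ, Z)))))))))
  step 14: S(S(S(S(S(S(S(add(mul(Z, Z), mul(SZ, Z)))))))))
  step 15: S(S(S(S(S(S(S(add(Z, mul(SZ, Z)))))))))
  step 16: S(S(S(S(S(S(S(mul(SZ, Z))))))))
  step 17: S(S(S(S(S(S(S(add(Z, mul(Z, Z)))))))))
  step 18: S(S(S(S(S(S(S(mul(Z, Z))))))))
  step 19: S^7(Z)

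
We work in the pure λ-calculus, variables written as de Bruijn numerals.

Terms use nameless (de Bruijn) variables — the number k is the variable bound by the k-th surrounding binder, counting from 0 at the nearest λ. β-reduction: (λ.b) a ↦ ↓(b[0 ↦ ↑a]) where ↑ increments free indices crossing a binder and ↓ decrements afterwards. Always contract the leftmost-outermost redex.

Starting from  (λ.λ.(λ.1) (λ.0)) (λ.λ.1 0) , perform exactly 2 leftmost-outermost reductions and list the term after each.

Answer: after 2 steps: λ.0

Reduction:
  start: (λ.λ.(λ.1) (λ.0)) (λ.λ.1 0)
  [1] λ.(λ.1) (λ.0)
  [2] λ.0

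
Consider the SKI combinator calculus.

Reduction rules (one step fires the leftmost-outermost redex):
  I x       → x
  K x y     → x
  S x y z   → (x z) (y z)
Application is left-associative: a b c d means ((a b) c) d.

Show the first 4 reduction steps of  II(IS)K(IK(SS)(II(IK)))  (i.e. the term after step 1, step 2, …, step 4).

Answer: after 4 steps: SK(K(SS)(II(IK)))

Derivation:
  start: II(IS)K(IK(SS)(II(IK)))
  →1  I(IS)K(IK(SS)(II(IK)))
  →2  ISK(IK(SS)(II(IK)))
  →3  SK(IK(SS)(II(IK)))
  →4  SK(K(SS)(II(IK)))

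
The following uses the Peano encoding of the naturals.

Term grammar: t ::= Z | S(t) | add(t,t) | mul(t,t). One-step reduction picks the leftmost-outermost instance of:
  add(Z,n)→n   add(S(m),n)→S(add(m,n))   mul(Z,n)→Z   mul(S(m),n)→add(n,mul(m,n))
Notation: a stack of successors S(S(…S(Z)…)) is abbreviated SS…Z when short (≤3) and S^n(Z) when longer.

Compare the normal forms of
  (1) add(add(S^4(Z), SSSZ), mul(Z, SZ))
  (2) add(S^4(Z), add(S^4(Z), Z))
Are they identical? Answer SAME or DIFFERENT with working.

Term A:
  start: add(add(S^4(Z), SSSZ), mul(Z, SZ))
  step 1: add(S(add(SSSZ, SSSZ)), mul(Z, SZ))
  step 2: S(add(add(SSSZ, SSSZ), mul(Z, SZ)))
  step 3: S(add(S(add(SSZ, SSSZ)), mul(Z, SZ)))
  step 4: S(S(add(add(SSZ, SSSZ), mul(Z, SZ))))
  step 5: S(S(add(S(add(SZ, SSSZ)), mul(Z, SZ))))
  step 6: S(S(S(add(add(SZ, SSSZ), mul(Z, SZ)))))
  step 7: S(S(S(add(S(add(Z, SSSZ)), mul(Z, SZ)))))
  step 8: S(S(S(S(add(add(Z, SSSZ), mul(Z, SZ))))))
  step 9: S(S(S(S(add(SSSZ, mul(Z, SZ))))))
  step 10: S(S(S(S(S(add(SSZ, mul(Z, SZ)))))))
  step 11: S(S(S(S(S(S(add(SZ, mul(Z, SZ))))))))
  step 12: S(S(S(S(S(S(S(add(Z, mul(Z, SZ)))))))))
  step 13: S(S(S(S(S(S(S(mul(Z, SZ))))))))
  step 14: S^7(Z)

Term B:
  start: add(S^4(Z), add(S^4(Z), Z))
  step 1: S(add(SSSZ, add(S^4(Z), Z)))
  step 2: S(S(add(SSZ, add(S^4(Z), Z))))
  step 3: S(S(S(add(SZ, add(S^4(Z), Z)))))
  step 4: S(S(S(S(add(Z, add(S^4(Z), Z))))))
  step 5: S(S(S(S(add(S^4(Z), Z)))))
  step 6: S(S(S(S(S(add(SSSZ, Z))))))
  step 7: S(S(S(S(S(S(add(SSZ, Z)))))))
  step 8: S(S(S(S(S(S(S(add(SZ, Z))))))))
  step 9: S(S(S(S(S(S(S(S(add(Z, Z)))))))))
  step 10: S^8(Z)

Answer: DIFFERENT — A ⇓ S^7(Z), B ⇓ S^8(Z)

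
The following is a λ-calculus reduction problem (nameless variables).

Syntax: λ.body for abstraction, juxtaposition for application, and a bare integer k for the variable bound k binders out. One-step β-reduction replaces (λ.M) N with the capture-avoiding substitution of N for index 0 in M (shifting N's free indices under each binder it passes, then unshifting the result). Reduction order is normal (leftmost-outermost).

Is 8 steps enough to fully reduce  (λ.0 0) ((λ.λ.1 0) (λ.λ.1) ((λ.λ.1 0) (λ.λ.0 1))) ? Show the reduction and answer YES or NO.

  start: (λ.0 0) ((λ.λ.1 0) (λ.λ.1) ((λ.λ.1 0) (λ.λ.0 1)))
  [1] (λ.λ.1 0) (λ.λ.1) ((λ.λ.1 0) (λ.λ.0 1)) ((λ.λ.1 0) (λ.λ.1) ((λ.λ.1 0) (λ.λ.0 1)))
  [2] (λ.(λ.λ.1) 0) ((λ.λ.1 0) (λ.λ.0 1)) ((λ.λ.1 0) (λ.λ.1) ((λ.λ.1 0) (λ.λ.0 1)))
  [3] (λ.λ.1) ((λ.λ.1 0) (λ.λ.0 1)) ((λ.λ.1 0) (λ.λ.1) ((λ.λ.1 0) (λ.λ.0 1)))
  [4] (λ.(λ.λ.1 0) (λ.λ.0 1)) ((λ.λ.1 0) (λ.λ.1) ((λ.λ.1 0) (λ.λ.0 1)))
  [5] (λ.λ.1 0) (λ.λ.0 1)
  [6] λ.(λ.λ.0 1) 0
  [7] λ.λ.0 1

Answer: YES — reaches normal form λ.λ.0 1 in 7 ≤ 8 steps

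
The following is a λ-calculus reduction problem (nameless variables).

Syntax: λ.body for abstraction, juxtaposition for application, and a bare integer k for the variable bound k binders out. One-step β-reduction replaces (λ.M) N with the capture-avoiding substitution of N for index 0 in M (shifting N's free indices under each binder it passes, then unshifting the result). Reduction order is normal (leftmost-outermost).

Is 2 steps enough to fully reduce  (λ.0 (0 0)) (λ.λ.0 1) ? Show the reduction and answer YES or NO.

  start: (λ.0 (0 0)) (λ.λ.0 1)
  [1] (λ.λ.0 1) ((λ.λ.0 1) (λ.λ.0 1))
  [2] λ.0 ((λ.λ.0 1) (λ.λ.0 1))

Answer: NO — after 2 steps the term is λ.0 ((λ.λ.0 1) (λ.λ.0 1)), not yet normal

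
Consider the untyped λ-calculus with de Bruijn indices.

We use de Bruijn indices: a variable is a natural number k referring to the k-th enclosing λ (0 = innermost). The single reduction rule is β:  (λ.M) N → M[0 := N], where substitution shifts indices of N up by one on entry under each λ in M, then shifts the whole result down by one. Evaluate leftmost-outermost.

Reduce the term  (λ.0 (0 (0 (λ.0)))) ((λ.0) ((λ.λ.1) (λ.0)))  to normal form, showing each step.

Answer: normal form = λ.0  (in 4 steps)

Reduction:
  start: (λ.0 (0 (0 (λ.0)))) ((λ.0) ((λ.λ.1) (λ.0)))
  step 1: (λ.0) ((λ.λ.1) (λ.0)) ((λ.0) ((λ.λ.1) (λ.0)) ((λ.0) ((λ.λ.1) (λ.0)) (λ.0)))
  step 2: (λ.λ.1) (λ.0) ((λ.0) ((λ.λ.1) (λ.0)) ((λ.0) ((λ.λ.1) (λ.0)) (λ.0)))
  step 3: (λ.λ.0) ((λ.0) ((λ.λ.1) (λ.0)) ((λ.0) ((λ.λ.1) (λ.0)) (λ.0)))
  step 4: λ.0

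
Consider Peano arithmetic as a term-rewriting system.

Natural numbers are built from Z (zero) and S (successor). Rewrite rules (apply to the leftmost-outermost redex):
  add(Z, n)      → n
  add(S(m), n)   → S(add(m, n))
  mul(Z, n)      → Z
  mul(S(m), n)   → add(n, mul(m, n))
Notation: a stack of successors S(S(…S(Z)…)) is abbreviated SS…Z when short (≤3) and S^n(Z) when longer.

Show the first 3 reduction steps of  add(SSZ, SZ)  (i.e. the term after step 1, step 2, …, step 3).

Answer: after 3 steps: SSSZ

Working:
  start: add(SSZ, SZ)
  step 1: S(add(SZ, SZ))
  step 2: S(S(add(Z, SZ)))
  step 3: SSSZ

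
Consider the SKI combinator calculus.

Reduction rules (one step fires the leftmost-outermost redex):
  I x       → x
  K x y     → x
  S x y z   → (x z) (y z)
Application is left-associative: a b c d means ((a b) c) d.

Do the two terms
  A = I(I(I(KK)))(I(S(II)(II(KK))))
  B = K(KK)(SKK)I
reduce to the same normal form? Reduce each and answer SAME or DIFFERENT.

Term A:
  start: I(I(I(KK)))(I(S(II)(II(KK))))
  step 1: I(I(KK))(I(S(II)(II(KK))))
  step 2: I(KK)(I(S(II)(II(KK))))
  step 3: KK(I(S(II)(II(KK))))
  step 4: K

Term B:
  start: K(KK)(SKK)I
  step 1: KKI
  step 2: K

Answer: SAME — A ⇓ K, B ⇓ K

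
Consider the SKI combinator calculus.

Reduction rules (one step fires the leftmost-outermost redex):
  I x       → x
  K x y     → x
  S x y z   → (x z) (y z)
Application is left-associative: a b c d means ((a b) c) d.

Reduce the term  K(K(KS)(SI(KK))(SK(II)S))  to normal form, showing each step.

  start: K(K(KS)(SI(KK))(SK(II)S))
  step 1: K(KS(SK(II)S))
  step 2: KS

Answer: normal form = KS  (in 2 steps)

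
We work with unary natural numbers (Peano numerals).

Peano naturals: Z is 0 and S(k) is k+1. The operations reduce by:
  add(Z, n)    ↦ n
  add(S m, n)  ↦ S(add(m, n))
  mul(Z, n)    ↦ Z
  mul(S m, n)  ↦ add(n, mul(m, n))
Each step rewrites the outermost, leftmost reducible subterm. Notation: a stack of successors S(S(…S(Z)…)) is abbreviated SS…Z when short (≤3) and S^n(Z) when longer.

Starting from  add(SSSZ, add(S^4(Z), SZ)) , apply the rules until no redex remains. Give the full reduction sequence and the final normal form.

  start: add(SSSZ, add(S^4(Z), SZ))
  [1] S(add(SSZ, add(S^4(Z), SZ)))
  [2] S(S(add(SZ, add(S^4(Z), SZ))))
  [3] S(S(S(add(Z, add(S^4(Z), SZ)))))
  [4] S(S(S(add(S^4(Z), SZ))))
  [5] S(S(S(S(add(SSSZ, SZ)))))
  [6] S(S(S(S(S(add(SSZ, SZ))))))
  [7] S(S(S(S(S(S(add(SZ, SZ)))))))
  [8] S(S(S(S(S(S(S(add(Z, SZ))))))))
  [9] S^8(Z)

Answer: normal form = S^8(Z)  (in 9 steps)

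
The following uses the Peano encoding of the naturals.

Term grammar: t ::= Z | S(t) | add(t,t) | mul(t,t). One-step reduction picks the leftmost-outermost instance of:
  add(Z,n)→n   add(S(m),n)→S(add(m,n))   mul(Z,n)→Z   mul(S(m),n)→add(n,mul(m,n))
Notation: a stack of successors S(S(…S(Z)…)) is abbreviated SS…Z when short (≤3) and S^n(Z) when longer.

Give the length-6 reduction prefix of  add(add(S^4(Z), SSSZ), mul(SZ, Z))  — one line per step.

  start: add(add(S^4(Z), SSSZ), mul(SZ, Z))
  [1] add(S(add(SSSZ, SSSZ)), mul(SZ, Z))
  [2] S(add(add(SSSZ, SSSZ), mul(SZ, Z)))
  [3] S(add(S(add(SSZ, SSSZ)), mul(SZ, Z)))
  [4] S(S(add(add(SSZ, SSSZ), mul(SZ, Z))))
  [5] S(S(add(S(add(SZ, SSSZ)), mul(SZ, Z))))
  [6] S(S(S(add(add(SZ, SSSZ), mul(SZ, Z)))))

Answer: after 6 steps: S(S(S(add(add(SZ, SSSZ), mul(SZ, Z)))))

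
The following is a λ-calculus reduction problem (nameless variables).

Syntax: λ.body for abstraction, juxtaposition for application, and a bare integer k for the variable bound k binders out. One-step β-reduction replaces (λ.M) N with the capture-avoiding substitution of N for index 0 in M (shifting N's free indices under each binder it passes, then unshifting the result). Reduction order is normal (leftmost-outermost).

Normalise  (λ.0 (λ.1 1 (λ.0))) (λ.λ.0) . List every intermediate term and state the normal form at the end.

  start: (λ.0 (λ.1 1 (λ.0))) (λ.λ.0)
  step 1: (λ.λ.0) (λ.(λ.λ.0) (λ.λ.0) (λ.0))
  step 2: λ.0

Answer: normal form = λ.0  (in 2 steps)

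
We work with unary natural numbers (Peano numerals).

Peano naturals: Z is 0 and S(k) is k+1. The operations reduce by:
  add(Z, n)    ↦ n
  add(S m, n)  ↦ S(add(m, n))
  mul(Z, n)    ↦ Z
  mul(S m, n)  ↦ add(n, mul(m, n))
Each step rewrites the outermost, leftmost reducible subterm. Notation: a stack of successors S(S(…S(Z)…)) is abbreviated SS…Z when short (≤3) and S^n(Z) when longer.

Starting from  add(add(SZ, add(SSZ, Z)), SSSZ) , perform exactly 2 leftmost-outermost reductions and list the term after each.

  start: add(add(SZ, add(SSZ, Z)), SSSZ)
  →1  add(S(add(Z, add(SSZ, Z))), SSSZ)
  →2  S(add(add(Z, add(SSZ, Z)), SSSZ))

Answer: after 2 steps: S(add(add(Z, add(SSZ, Z)), SSSZ))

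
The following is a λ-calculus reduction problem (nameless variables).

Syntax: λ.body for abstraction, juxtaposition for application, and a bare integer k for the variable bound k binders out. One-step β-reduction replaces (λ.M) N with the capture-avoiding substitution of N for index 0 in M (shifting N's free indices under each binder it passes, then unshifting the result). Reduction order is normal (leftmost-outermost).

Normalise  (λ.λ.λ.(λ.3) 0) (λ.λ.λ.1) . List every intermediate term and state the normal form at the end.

Answer: normal form = λ.λ.λ.λ.λ.1  (in 2 steps)

Reduction:
  start: (λ.λ.λ.(λ.3) 0) (λ.λ.λ.1)
  step 1: λ.λ.(λ.λ.λ.λ.1) 0
  step 2: λ.λ.λ.λ.λ.1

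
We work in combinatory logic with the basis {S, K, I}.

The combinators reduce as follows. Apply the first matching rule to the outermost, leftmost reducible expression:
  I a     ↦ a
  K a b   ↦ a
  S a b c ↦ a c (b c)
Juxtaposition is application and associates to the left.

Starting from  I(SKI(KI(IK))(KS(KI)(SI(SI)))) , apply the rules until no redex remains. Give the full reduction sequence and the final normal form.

Answer: normal form = S(SI(SI))  (in 6 steps)

Reduction:
  start: I(SKI(KI(IK))(KS(KI)(SI(SI))))
  step 1: SKI(KI(IK))(KS(KI)(SI(SI)))
  step 2: K(KI(IK))(I(KI(IK)))(KS(KI)(SI(SI)))
  step 3: KI(IK)(KS(KI)(SI(SI)))
  step 4: I(KS(KI)(SI(SI)))
  step 5: KS(KI)(SI(SI))
  step 6: S(SI(SI))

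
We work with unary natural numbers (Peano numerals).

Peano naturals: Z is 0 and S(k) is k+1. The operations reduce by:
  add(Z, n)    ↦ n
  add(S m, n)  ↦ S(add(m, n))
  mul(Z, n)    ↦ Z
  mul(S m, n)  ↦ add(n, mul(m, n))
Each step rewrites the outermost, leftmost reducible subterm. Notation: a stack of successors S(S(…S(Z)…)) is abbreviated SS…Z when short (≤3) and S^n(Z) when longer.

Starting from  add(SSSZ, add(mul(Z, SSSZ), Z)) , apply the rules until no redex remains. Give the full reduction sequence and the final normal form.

  start: add(SSSZ, add(mul(Z, SSSZ), Z))
  →1  S(add(SSZ, add(mul(Z, SSSZ), Z)))
  →2  S(S(add(SZ, add(mul(Z, SSSZ), Z))))
  →3  S(S(S(add(Z, add(mul(Z, SSSZ), Z)))))
  →4  S(S(S(add(mul(Z, SSSZ), Z))))
  →5  S(S(S(add(Z, Z))))
  →6  SSSZ

Answer: normal form = SSSZ  (in 6 steps)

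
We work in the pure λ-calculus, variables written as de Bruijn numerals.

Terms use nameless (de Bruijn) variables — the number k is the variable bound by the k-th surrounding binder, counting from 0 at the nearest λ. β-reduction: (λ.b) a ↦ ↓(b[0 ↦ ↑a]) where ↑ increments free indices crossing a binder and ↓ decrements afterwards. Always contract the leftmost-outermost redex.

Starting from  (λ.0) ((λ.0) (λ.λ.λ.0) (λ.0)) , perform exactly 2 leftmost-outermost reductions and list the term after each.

Answer: after 2 steps: (λ.λ.λ.0) (λ.0)

Working:
  start: (λ.0) ((λ.0) (λ.λ.λ.0) (λ.0))
  [1] (λ.0) (λ.λ.λ.0) (λ.0)
  [2] (λ.λ.λ.0) (λ.0)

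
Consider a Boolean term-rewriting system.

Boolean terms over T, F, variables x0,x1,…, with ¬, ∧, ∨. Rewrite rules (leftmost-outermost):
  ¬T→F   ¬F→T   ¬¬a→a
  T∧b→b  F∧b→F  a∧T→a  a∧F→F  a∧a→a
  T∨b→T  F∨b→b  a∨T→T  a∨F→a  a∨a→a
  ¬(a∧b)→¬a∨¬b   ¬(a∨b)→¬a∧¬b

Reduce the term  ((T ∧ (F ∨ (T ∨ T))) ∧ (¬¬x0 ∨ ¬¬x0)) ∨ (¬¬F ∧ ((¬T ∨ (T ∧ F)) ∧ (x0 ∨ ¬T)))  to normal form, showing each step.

  start: ((T ∧ (F ∨ (T ∨ T))) ∧ (¬¬x0 ∨ ¬¬x0)) ∨ (¬¬F ∧ ((¬T ∨ (T ∧ F)) ∧ (x0 ∨ ¬T)))
  →1  ((F ∨ (T ∨ T)) ∧ (¬¬x0 ∨ ¬¬x0)) ∨ (¬¬F ∧ ((¬T ∨ (T ∧ F)) ∧ (x0 ∨ ¬T)))
  →2  ((T ∨ T) ∧ (¬¬x0 ∨ ¬¬x0)) ∨ (¬¬F ∧ ((¬T ∨ (T ∧ F)) ∧ (x0 ∨ ¬T)))
  →3  (T ∧ (¬¬x0 ∨ ¬¬x0)) ∨ (¬¬F ∧ ((¬T ∨ (T ∧ F)) ∧ (x0 ∨ ¬T)))
  →4  (¬¬x0 ∨ ¬¬x0) ∨ (¬¬F ∧ ((¬T ∨ (T ∧ F)) ∧ (x0 ∨ ¬T)))
  →5  ¬¬x0 ∨ (¬¬F ∧ ((¬T ∨ (T ∧ F)) ∧ (x0 ∨ ¬T)))
  →6  x0 ∨ (¬¬F ∧ ((¬T ∨ (T ∧ F)) ∧ (x0 ∨ ¬T)))
  →7  x0 ∨ (F ∧ ((¬T ∨ (T ∧ F)) ∧ (x0 ∨ ¬T)))
  →8  x0 ∨ F
  →9  x0

Answer: normal form = x0  (in 9 steps)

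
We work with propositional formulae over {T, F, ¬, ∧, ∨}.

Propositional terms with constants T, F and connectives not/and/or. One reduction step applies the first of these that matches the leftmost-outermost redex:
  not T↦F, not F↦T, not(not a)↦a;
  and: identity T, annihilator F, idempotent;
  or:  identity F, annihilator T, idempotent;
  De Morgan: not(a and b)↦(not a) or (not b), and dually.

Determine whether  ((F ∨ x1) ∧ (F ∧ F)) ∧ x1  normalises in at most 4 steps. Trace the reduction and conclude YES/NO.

  start: ((F ∨ x1) ∧ (F ∧ F)) ∧ x1
  [1] (x1 ∧ (F ∧ F)) ∧ x1
  [2] (x1 ∧ F) ∧ x1
  [3] F ∧ x1
  [4] F

Answer: YES — reaches normal form F in 4 ≤ 4 steps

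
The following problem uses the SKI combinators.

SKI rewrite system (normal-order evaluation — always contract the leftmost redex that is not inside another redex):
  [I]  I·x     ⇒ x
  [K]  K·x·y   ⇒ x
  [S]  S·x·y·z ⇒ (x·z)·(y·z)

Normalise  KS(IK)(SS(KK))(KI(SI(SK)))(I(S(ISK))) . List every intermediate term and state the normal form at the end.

  start: KS(IK)(SS(KK))(KI(SI(SK)))(I(S(ISK)))
  [1] S(SS(KK))(KI(SI(SK)))(I(S(ISK)))
  [2] SS(KK)(I(S(ISK)))(KI(SI(SK))(I(S(ISK))))
  [3] S(I(S(ISK)))(KK(I(S(ISK))))(KI(SI(SK))(I(S(ISK))))
  [4] I(S(ISK))(KI(SI(SK))(I(S(ISK))))(KK(I(S(ISK)))(KI(SI(SK))(I(S(ISK)))))
  [5] S(ISK)(KI(SI(SK))(I(S(ISK))))(KK(I(S(ISK)))(KI(SI(SK))(I(S(ISK)))))
  [6] ISK(KK(I(S(ISK)))(KI(SI(SK))(I(S(ISK)))))(KI(SI(SK))(I(S(ISK)))(KK(I(S(ISK)))(KI(SI(SK))(I(S(ISK))))))
  [7] SK(KK(I(S(ISK)))(KI(SI(SK))(I(S(ISK)))))(KI(SI(SK))(I(S(ISK)))(KK(I(S(ISK)))(KI(SI(SK))(I(S(ISK))))))
  [8] K(KI(SI(SK))(I(S(ISK)))(KK(I(S(ISK)))(KI(SI(SK))(I(S(ISK))))))(KK(I(S(ISK)))(KI(SI(SK))(I(S(ISK))))(KI(SI(SK))(I(S(ISK)))(KK(I(S(ISK)))(KI(SI(SK))(I(S(ISK)))))))
  [9] KI(SI(SK))(I(S(ISK)))(KK(I(S(ISK)))(KI(SI(SK))(I(S(ISK)))))
  [10] I(I(S(ISK)))(KK(I(S(ISK)))(KI(SI(SK))(I(S(ISK)))))
  [11] I(S(ISK))(KK(I(S(ISK)))(KI(SI(SK))(I(S(ISK)))))
  [12] S(ISK)(KK(I(S(ISK)))(KI(SI(SK))(I(S(ISK)))))
  [13] S(SK)(KK(I(S(ISK)))(KI(SI(SK))(I(S(ISK)))))
  [14] S(SK)(K(KI(SI(SK))(I(S(ISK)))))
  [15] S(SK)(K(I(I(S(ISK)))))
  [16] S(SK)(K(I(S(ISK))))
  [17] S(SK)(K(S(ISK)))
  [18] S(SK)(K(S(SK)))

Answer: normal form = S(SK)(K(S(SK)))  (in 18 steps)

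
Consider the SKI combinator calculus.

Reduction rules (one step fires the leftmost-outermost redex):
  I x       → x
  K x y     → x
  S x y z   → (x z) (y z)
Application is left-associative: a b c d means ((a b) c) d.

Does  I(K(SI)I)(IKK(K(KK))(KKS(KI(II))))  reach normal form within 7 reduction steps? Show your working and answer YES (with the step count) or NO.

Answer: YES — reaches normal form SI(K(KI)) in 6 ≤ 7 steps

Derivation:
  start: I(K(SI)I)(IKK(K(KK))(KKS(KI(II))))
  [1] K(SI)I(IKK(K(KK))(KKS(KI(II))))
  [2] SI(IKK(K(KK))(KKS(KI(II))))
  [3] SI(KK(K(KK))(KKS(KI(II))))
  [4] SI(K(KKS(KI(II))))
  [5] SI(K(K(KI(II))))
  [6] SI(K(KI))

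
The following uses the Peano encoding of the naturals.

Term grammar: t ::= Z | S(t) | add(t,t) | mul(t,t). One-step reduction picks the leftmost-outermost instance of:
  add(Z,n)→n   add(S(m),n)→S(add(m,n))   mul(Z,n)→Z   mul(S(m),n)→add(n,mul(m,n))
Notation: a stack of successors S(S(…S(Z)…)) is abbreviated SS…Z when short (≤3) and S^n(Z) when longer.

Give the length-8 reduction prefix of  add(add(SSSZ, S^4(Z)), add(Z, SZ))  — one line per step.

Answer: after 8 steps: S(S(S(S(add(SSSZ, add(Z, SZ))))))

Derivation:
  start: add(add(SSSZ, S^4(Z)), add(Z, SZ))
  step 1: add(S(add(SSZ, S^4(Z))), add(Z, SZ))
  step 2: S(add(add(SSZ, S^4(Z)), add(Z, SZ)))
  step 3: S(add(S(add(SZ, S^4(Z))), add(Z, SZ)))
  step 4: S(S(add(add(SZ, S^4(Z)), add(Z, SZ))))
  step 5: S(S(add(S(add(Z, S^4(Z))), add(Z, SZ))))
  step 6: S(S(S(add(add(Z, S^4(Z)), add(Z, SZ)))))
  step 7: S(S(S(add(S^4(Z), add(Z, SZ)))))
  step 8: S(S(S(S(add(SSSZ, add(Z, SZ))))))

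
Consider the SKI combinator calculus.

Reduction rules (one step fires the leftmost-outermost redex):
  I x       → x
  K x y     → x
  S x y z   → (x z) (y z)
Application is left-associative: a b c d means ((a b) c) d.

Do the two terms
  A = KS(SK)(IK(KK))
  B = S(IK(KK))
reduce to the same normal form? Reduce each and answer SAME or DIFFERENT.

Answer: SAME — A ⇓ S(K(KK)), B ⇓ S(K(KK))

Reduction:
Term A:
  start: KS(SK)(IK(KK))
  →1  S(IK(KK))
  →2  S(K(KK))

Term B:
  start: S(IK(KK))
  →1  S(K(KK))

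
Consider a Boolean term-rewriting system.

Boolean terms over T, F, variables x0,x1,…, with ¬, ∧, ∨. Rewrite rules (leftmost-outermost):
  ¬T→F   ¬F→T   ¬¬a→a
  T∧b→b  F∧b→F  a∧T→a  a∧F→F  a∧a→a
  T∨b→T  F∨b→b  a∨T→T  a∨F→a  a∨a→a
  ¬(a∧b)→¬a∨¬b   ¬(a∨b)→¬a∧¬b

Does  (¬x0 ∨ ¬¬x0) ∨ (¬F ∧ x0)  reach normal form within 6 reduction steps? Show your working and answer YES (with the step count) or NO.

Answer: YES — reaches normal form (¬x0 ∨ x0) ∨ x0 in 3 ≤ 6 steps

Derivation:
  start: (¬x0 ∨ ¬¬x0) ∨ (¬F ∧ x0)
  →1  (¬x0 ∨ x0) ∨ (¬F ∧ x0)
  →2  (¬x0 ∨ x0) ∨ (T ∧ x0)
  →3  (¬x0 ∨ x0) ∨ x0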